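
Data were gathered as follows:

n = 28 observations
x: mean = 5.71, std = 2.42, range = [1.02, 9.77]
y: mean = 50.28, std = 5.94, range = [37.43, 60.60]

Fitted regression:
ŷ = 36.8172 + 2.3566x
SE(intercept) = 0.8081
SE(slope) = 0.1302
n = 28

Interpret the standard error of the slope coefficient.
SE(β̂₁) = 0.1302 is the estimated standard deviation of the slope estimate across repeated samples; relative to β̂₁ = 2.3566 that is 5.5%, a precise estimate.

SE(β̂₁) = 0.1302 says: if we drew many samples of n = 28 from the same population and refit each time, the fitted slopes would scatter with a standard deviation of roughly 0.1302 around the true β₁.

Relative precision:
- SE / |β̂₁| = 0.1302 / 2.3566 = 5.5%
- Rule of thumb (under 20%: precise; 20% to under 50%: moderately precise; 50% or more: imprecise) → precise

Link to interval estimation: a confidence interval for β₁ is β̂₁ ± t* × 0.1302, so SE sets the half-width per unit of t*.

What drives SE(β̂₁): more residual scatter → larger SE.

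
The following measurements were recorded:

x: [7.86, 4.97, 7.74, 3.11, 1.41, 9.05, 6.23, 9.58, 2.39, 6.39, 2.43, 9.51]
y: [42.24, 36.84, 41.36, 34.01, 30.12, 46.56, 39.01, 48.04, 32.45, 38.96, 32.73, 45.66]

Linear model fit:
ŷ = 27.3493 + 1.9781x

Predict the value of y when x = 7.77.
ŷ = 42.7191

To predict y for x = 7.77, substitute into the regression equation:

ŷ = 27.3493 + 1.9781 × 7.77
ŷ = 27.3493 + 15.3698
ŷ = 42.7191

This is the fitted mean response at that x — an individual observation would come with a wider prediction interval.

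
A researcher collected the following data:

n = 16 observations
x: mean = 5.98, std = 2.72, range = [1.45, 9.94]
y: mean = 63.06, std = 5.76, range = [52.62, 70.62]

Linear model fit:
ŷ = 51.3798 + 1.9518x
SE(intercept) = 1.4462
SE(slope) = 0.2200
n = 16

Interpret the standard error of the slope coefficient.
The slope 1.9518 is pinned down to within about ±0.2200 (one SE) by these data — relative uncertainty 11.3%, i.e. precise.

SE(β̂₁) = s / √Sxx, where s is the residual standard deviation and Sxx = Σ(x − x̄)². It is the yardstick for how far β̂₁ = 1.9518 could plausibly be from the true slope.

Relative precision:
- SE / |β̂₁| = 0.2200 / 1.9518 = 11.3%
- Rule of thumb (under 20%: precise; 20% to under 50%: moderately precise; 50% or more: imprecise) → precise

Link to interval estimation: a confidence interval for β₁ is β̂₁ ± t* × 0.2200, so SE sets the half-width per unit of t*.

What drives SE(β̂₁): larger n (here n = 16) → smaller SE; wider spread of x values → smaller SE; more residual scatter → larger SE.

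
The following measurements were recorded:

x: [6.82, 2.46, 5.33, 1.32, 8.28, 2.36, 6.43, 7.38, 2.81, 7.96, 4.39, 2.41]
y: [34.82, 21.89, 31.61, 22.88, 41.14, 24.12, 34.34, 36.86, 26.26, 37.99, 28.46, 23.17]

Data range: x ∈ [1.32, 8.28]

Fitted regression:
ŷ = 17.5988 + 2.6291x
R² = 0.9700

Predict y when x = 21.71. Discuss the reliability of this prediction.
ŷ = 74.6766, but this is extrapolation (above the data range [1.32, 8.28]) and may be unreliable.

Prediction calculation:
ŷ = 17.5988 + 2.6291 × 21.71
ŷ = 74.6766

Reliability:
- Data range: x ∈ [1.32, 8.28]
- Prediction point: x = 21.71 is 13.43 units above the observed range → this is EXTRAPOLATION, not interpolation

Why that matters here:
- The standard error of prediction grows with (x − x̄)², and x = 21.71 is far from x̄ = 4.83
- There are no observations near this x to validate the fitted line there

The R² = 0.9700 only validates the fit within [1.32, 8.28]; treat ŷ = 74.6766 with caution.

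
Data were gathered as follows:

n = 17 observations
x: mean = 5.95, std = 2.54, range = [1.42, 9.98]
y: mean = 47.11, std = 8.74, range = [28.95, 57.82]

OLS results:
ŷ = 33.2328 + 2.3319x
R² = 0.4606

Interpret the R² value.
About 46.06% of the variability in y is accounted for by the regression on x (R² = 0.4606) — a moderate linear fit.

R² = 1 − SS_res/SS_tot compares the residual scatter to the total scatter of y about its mean.

Here R² = 0.4606:
- Explained: 46.06% of the variation in y
- Unexplained (residual): 100% − 46.06% = 53.94%
- Rule of thumb (below 0.3 weak; 0.3 to below 0.7 moderate; 0.7 and above strong) → moderate

Note: R² says nothing about causation, and a high R² does not by itself mean the linear form is appropriate — check the residuals.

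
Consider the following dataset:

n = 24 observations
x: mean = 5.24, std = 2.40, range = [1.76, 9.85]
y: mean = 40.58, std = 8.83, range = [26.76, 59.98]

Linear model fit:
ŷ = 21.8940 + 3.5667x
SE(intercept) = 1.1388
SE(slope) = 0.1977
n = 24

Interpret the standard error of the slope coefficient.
SE(β̂₁) = 0.1977 is the estimated standard deviation of the slope estimate across repeated samples; relative to β̂₁ = 3.5667 that is 5.5%, a precise estimate.

SE(β̂₁) = s / √Sxx, where s is the residual standard deviation and Sxx = Σ(x − x̄)². It is the yardstick for how far β̂₁ = 3.5667 could plausibly be from the true slope.

Relative precision:
- SE / |β̂₁| = 0.1977 / 3.5667 = 5.5%
- Rule of thumb (under 20%: precise; 20% to under 50%: moderately precise; 50% or more: imprecise) → precise

Rough 95% range (±2 SE): 3.5667 ± 0.3954 → (3.1713, 3.9621).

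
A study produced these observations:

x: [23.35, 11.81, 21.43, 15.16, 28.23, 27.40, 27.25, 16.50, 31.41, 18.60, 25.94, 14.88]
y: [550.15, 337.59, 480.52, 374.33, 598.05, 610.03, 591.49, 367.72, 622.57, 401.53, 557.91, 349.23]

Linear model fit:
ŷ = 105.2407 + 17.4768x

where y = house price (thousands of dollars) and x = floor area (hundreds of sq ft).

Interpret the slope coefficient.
For each additional hundred sq ft of floor area, predicted house price increases by approximately 17.4768 thousand dollars.

β₁ = 17.4768 is the change in predicted house price (thousand dollars) per additional hundred sq ft of floor area.

Interpretation:
- Floor area up by 1 hundred sq ft → predicted house price increases by 17.4768 thousand dollars
- The effect is assumed constant over the observed range of x (linearity)

The intercept β₀ = 105.2407 is the predicted house price when floor area = 0; since the smallest observed x is 11.81, this is an extrapolation and mainly anchors the line.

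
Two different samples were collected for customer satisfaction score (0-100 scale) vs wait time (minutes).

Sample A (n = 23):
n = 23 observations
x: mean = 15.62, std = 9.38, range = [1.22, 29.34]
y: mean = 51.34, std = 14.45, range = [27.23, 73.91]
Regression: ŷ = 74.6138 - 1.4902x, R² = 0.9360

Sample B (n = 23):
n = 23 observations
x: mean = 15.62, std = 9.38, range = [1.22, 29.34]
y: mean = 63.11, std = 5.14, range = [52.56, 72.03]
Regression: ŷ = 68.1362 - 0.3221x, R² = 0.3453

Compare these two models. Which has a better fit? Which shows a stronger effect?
Model A has the better fit (R² = 0.9360 vs 0.3453). Model A shows the stronger effect (|β₁| = 1.4902 vs 0.3221).

Model Comparison:

Fit — compare R²:
- Model A: R² = 0.9360 → 93.60% of variance in satisfaction score explained
- Model B: R² = 0.3453 → 34.53% of variance in satisfaction score explained
- 0.9360 > 0.3453 → Model A has the better fit

Strength of effect — compare |β₁|:
- Model A: β₁ = -1.4902 → predicted satisfaction score falls 1.4902 points per additional minute of wait time
- Model B: β₁ = -0.3221 → predicted satisfaction score falls 0.3221 points per additional minute of wait time
- |-1.4902| > |-0.3221| → Model A shows the stronger marginal effect

Notes:
- A better fit (higher R²) doesn't necessarily mean a more important relationship.
- The two samples could reflect different populations, time periods, or measurement quality.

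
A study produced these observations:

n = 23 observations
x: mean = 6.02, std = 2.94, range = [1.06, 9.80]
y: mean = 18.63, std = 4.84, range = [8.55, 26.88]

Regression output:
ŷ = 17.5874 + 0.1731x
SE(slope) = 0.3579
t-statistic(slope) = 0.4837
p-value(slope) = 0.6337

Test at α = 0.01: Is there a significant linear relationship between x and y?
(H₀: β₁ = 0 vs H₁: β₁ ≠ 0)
p-value = 0.6337 ≥ α = 0.01, so we fail to reject H₀. The relationship is not significant.

Hypothesis test for the slope coefficient:

H₀: β₁ = 0 (no linear relationship)
H₁: β₁ ≠ 0 (linear relationship exists)

Test statistic: t = β̂₁ / SE(β̂₁) = 0.1731 / 0.3579 = 0.4837

With df = 21, the two-sided p-value for |t| = 0.4837 is 0.6337.

Decision rule: reject H₀ if p-value < α.
p-value = 0.6337 ≥ α = 0.01 → fail to reject H₀.

At α = 0.01 the data do not provide convincing evidence of a nonzero slope.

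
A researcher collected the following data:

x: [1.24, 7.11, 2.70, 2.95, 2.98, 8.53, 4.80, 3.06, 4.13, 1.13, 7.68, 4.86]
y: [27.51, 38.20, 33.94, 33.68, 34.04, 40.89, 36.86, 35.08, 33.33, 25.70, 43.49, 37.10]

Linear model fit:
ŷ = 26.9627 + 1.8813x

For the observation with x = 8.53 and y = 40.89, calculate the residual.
Residual = -2.1202

The residual is the difference between the actual value and the predicted value:

Residual = y - ŷ

Step 1: Calculate predicted value
ŷ = 26.9627 + 1.8813 × 8.53
ŷ = 43.0102

Step 2: Calculate residual
Residual = 40.89 - 43.0102
Residual = -2.1202

The residual is negative, so the observed y = 40.89 sits below the regression line (the line overestimates it by 2.1202).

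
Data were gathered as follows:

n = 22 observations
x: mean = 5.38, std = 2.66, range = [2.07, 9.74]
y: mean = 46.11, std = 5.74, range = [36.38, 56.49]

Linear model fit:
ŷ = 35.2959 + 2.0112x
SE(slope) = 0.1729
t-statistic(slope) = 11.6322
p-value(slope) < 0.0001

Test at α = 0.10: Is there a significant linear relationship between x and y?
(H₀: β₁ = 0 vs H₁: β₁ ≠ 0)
Reject H₀: p-value < 0.0001 < α = 0.10. The linear relationship is significant at the 10% level.

Hypothesis test for the slope coefficient:

H₀: β₁ = 0 (no linear relationship)
H₁: β₁ ≠ 0 (linear relationship exists)

Test statistic: t = β̂₁ / SE(β̂₁) = 2.0112 / 0.1729 = 11.6322

With df = 20, the two-sided p-value for |t| = 11.6322 is <0.0001.

Decision rule: reject H₀ if p-value < α.
p-value < 0.0001 < α = 0.10 → reject H₀.

There is sufficient evidence at the 10% significance level to conclude that a linear relationship exists between x and y.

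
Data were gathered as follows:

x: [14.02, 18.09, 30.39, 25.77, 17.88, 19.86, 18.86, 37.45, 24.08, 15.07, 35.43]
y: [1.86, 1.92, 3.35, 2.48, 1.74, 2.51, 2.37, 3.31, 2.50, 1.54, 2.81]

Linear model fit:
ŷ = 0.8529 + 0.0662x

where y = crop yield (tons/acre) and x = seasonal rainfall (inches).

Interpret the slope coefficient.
For each additional inch of rainfall, predicted crop yield increases by approximately 0.0662 tons/acre.

β₁ = 0.0662 is the change in predicted crop yield (tons/acre) per additional inch of rainfall.

Interpretation:
- Rainfall up by 1 inch → predicted crop yield increases by 0.0662 tons/acre
- This is a linear approximation: the same per-unit change is assumed across the whole observed x range
- The slope describes association in these data, not necessarily a causal effect

The intercept β₀ = 0.8529 is the predicted crop yield when rainfall = 0; since the smallest observed x is 14.02, this is an extrapolation and mainly anchors the line.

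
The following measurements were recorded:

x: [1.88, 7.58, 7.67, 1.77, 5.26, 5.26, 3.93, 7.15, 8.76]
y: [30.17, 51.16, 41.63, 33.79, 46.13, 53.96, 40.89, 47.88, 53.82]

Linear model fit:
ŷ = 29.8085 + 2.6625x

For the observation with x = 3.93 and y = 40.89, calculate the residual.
Residual = 0.6179

The residual is the difference between the actual value and the predicted value:

Residual = y - ŷ

Step 1: Calculate predicted value
ŷ = 29.8085 + 2.6625 × 3.93
ŷ = 40.2721

Step 2: Calculate residual
Residual = 40.89 - 40.2721
Residual = 0.6179

Sign check: y > ŷ, so the point is above the line and the fit underestimates here.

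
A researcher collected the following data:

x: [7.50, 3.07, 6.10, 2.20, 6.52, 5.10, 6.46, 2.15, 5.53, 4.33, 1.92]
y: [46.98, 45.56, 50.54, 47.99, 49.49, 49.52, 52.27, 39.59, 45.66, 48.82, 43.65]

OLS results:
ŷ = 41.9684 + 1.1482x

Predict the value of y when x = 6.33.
ŷ = 49.2365

To predict y for x = 6.33, substitute into the regression equation:

ŷ = 41.9684 + 1.1482 × 6.33
ŷ = 41.9684 + 7.2681
ŷ = 49.2365

This is a point prediction; actual observations scatter around it by roughly the residual standard deviation.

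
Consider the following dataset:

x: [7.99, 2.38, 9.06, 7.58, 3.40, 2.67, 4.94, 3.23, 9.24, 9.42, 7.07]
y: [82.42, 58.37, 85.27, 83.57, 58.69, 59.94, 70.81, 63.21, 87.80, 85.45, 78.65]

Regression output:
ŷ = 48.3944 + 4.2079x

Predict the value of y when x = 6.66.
ŷ = 76.4190

x = 6.66 lies inside the observed range [2.38, 9.42], so the fitted equation applies directly:

ŷ = 48.3944 + 4.2079 × 6.66
ŷ = 48.3944 + 28.0246
ŷ = 76.4190

This is the fitted mean response at that x — an individual observation would come with a wider prediction interval.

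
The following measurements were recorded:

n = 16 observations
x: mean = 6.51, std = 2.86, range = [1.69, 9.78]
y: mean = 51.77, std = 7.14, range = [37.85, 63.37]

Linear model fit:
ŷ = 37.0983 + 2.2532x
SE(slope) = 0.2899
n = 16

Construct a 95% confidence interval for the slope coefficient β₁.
The 95% CI for β₁ is (1.6314, 2.8750)

Confidence interval for the slope:

The 95% CI for β₁ is: β̂₁ ± t*(α/2, n-2) × SE(β̂₁)

Step 1: Find critical t-value
- Confidence level = 0.95
- Degrees of freedom = n - 2 = 16 - 2 = 14
- t*(α/2, 14) = 2.1448

Step 2: Calculate margin of error
Margin = 2.1448 × 0.2899 = 0.6218

Step 3: Construct interval
CI = 2.2532 ± 0.6218
CI = (1.6314, 2.8750)

Interpretation: We are 95% confident that the true slope β₁ lies between 1.6314 and 2.8750.
Both endpoints are positive, so the data support a genuinely positive slope at this confidence level.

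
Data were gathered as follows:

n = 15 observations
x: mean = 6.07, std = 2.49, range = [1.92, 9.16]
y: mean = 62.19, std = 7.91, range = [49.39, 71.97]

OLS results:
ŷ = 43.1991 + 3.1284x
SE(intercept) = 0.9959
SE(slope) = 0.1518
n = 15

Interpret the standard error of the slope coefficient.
SE(slope) = 0.1518 measures the uncertainty in the estimated slope. The coefficient is estimated precisely (SE/|β̂₁| = 4.9%).

SE(β̂₁) = 0.1518 says: if we drew many samples of n = 15 from the same population and refit each time, the fitted slopes would scatter with a standard deviation of roughly 0.1518 around the true β₁.

Relative precision:
- SE / |β̂₁| = 0.1518 / 3.1284 = 4.9%
- Rule of thumb (under 20%: precise; 20% to under 50%: moderately precise; 50% or more: imprecise) → precise

Rough 95% range (±2 SE): 3.1284 ± 0.3036 → (2.8248, 3.4320).

What drives SE(β̂₁): more residual scatter → larger SE; larger n (here n = 15) → smaller SE; wider spread of x values → smaller SE.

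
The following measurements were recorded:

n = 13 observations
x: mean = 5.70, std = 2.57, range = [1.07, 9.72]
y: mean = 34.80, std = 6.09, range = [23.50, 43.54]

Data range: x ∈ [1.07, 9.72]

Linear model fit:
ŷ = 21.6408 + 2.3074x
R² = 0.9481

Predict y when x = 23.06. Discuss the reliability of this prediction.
The equation gives ŷ = 74.8494; however x = 23.06 is 13.34 units above the observed range, so this extrapolated value should not be trusted.

Prediction calculation:
ŷ = 21.6408 + 2.3074 × 23.06
ŷ = 74.8494

Reliability:
- Data range: x ∈ [1.07, 9.72]
- Prediction point: x = 23.06 is 13.34 units above the observed range → this is EXTRAPOLATION, not interpolation

Why that matters here:
- There are no observations near this x to validate the fitted line there
- R² describes fit only over the sampled x values; it says nothing about behaviour beyond them
- Real relationships often flatten, saturate, or turn nonlinear at extremes

A defensible statement: 'if the linear trend continued to x = 23.06, y would be about 74.8494' — the premise is untested.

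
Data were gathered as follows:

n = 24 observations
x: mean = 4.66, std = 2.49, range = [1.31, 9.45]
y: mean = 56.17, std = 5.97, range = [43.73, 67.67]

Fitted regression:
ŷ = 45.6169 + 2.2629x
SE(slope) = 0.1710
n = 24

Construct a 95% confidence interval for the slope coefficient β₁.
The 95% CI for β₁ is (1.9083, 2.6175)

Confidence interval for the slope:

The 95% CI for β₁ is: β̂₁ ± t*(α/2, n-2) × SE(β̂₁)

Step 1: Find critical t-value
- Confidence level = 0.95
- Degrees of freedom = n - 2 = 24 - 2 = 22
- t*(α/2, 22) = 2.0739

Step 2: Calculate margin of error
Margin = 2.0739 × 0.1710 = 0.3546

Step 3: Construct interval
CI = 2.2629 ± 0.3546
CI = (1.9083, 2.6175)

Interpretation: We are 95% confident that the true slope β₁ lies between 1.9083 and 2.6175.
The interval does not include 0, suggesting a significant linear relationship.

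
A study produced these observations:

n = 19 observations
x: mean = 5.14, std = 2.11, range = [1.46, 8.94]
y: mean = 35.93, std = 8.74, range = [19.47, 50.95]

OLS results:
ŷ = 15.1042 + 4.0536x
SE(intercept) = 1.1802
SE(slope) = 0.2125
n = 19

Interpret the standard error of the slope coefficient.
The slope 4.0536 is pinned down to within about ±0.2125 (one SE) by these data — relative uncertainty 5.2%, i.e. precise.

SE(β̂₁) = 0.2125 says: if we drew many samples of n = 19 from the same population and refit each time, the fitted slopes would scatter with a standard deviation of roughly 0.2125 around the true β₁.

Relative precision:
- SE / |β̂₁| = 0.2125 / 4.0536 = 5.2%
- Rule of thumb (under 20%: precise; 20% to under 50%: moderately precise; 50% or more: imprecise) → precise

Link to the t-test: t = β̂₁ / SE(β̂₁) = 4.0536 / 0.2125 = 19.0758, the statistic for H₀: β₁ = 0.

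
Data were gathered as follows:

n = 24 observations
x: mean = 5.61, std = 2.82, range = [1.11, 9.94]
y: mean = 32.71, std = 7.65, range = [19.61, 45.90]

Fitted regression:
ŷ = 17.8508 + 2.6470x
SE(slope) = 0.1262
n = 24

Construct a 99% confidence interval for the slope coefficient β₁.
The 99% CI for β₁ is (2.2913, 3.0027)

Confidence interval for the slope:

The 99% CI for β₁ is: β̂₁ ± t*(α/2, n-2) × SE(β̂₁)

Step 1: Find critical t-value
- Confidence level = 0.99
- Degrees of freedom = n - 2 = 24 - 2 = 22
- t*(α/2, 22) = 2.8188

Step 2: Calculate margin of error
Margin = 2.8188 × 0.1262 = 0.3557

Step 3: Construct interval
CI = 2.6470 ± 0.3557
CI = (2.2913, 3.0027)

Interpretation: We are 99% confident that the true slope β₁ lies between 2.2913 and 3.0027.
The interval does not include 0, suggesting a significant linear relationship.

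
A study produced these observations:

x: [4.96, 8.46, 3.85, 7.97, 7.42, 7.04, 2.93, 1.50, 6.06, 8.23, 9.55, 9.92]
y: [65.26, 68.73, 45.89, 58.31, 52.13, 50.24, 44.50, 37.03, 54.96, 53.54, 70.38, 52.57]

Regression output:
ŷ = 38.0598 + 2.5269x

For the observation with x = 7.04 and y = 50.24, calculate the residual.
Residual = -5.6092

The residual is the difference between the actual value and the predicted value:

Residual = y - ŷ

Step 1: Calculate predicted value
ŷ = 38.0598 + 2.5269 × 7.04
ŷ = 55.8492

Step 2: Calculate residual
Residual = 50.24 - 55.8492
Residual = -5.6092

Sign check: y < ŷ, so the point is below the line and the fit overestimates here.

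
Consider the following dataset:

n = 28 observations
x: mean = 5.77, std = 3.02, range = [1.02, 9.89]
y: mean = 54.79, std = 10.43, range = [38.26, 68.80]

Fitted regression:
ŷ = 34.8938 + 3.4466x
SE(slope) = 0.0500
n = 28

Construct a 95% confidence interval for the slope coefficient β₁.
The 95% CI for β₁ is (3.3438, 3.5494)

Confidence interval for the slope:

The 95% CI for β₁ is: β̂₁ ± t*(α/2, n-2) × SE(β̂₁)

Step 1: Find critical t-value
- Confidence level = 0.95
- Degrees of freedom = n - 2 = 28 - 2 = 26
- t*(α/2, 26) = 2.0555

Step 2: Calculate margin of error
Margin = 2.0555 × 0.0500 = 0.1028

Step 3: Construct interval
CI = 3.4466 ± 0.1028
CI = (3.3438, 3.5494)

Interpretation: We are 95% confident that the true slope β₁ lies between 3.3438 and 3.5494.
The interval does not include 0, suggesting a significant linear relationship.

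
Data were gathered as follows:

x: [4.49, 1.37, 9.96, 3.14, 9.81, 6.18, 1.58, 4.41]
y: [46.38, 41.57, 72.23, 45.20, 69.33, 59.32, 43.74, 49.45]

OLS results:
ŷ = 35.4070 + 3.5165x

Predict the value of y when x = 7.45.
ŷ = 61.6049

Plug x = 7.45 into the fitted line:

ŷ = 35.4070 + 3.5165 × 7.45
ŷ = 35.4070 + 26.1979
ŷ = 61.6049

This is the fitted mean response at that x — an individual observation would come with a wider prediction interval.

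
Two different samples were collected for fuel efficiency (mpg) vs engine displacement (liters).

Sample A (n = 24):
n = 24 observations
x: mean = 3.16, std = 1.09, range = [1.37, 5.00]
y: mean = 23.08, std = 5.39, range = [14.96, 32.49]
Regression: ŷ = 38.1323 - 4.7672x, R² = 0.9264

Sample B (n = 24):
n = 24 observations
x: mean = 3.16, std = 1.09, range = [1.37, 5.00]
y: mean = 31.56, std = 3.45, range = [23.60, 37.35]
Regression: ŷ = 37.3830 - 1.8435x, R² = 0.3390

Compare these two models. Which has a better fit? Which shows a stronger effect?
Model A has the better fit (R² = 0.9264 vs 0.3390). Model A shows the stronger effect (|β₁| = 4.7672 vs 1.8435).

Model Comparison:

Fit — compare R²:
- Model A: R² = 0.9264 → 92.64% of variance in fuel efficiency explained
- Model B: R² = 0.3390 → 33.90% of variance in fuel efficiency explained
- 0.9264 > 0.3390 → Model A has the better fit

Effect size (slope magnitude):
- Model A: β₁ = -4.7672 → predicted fuel efficiency falls 4.7672 mpg per additional liter of engine displacement
- Model B: β₁ = -1.8435 → predicted fuel efficiency falls 1.8435 mpg per additional liter of engine displacement
- |-4.7672| > |-1.8435| → Model A shows the stronger marginal effect

Notes:
- A better fit (higher R²) doesn't necessarily mean a more important relationship.
- The two samples could reflect different populations, time periods, or measurement quality.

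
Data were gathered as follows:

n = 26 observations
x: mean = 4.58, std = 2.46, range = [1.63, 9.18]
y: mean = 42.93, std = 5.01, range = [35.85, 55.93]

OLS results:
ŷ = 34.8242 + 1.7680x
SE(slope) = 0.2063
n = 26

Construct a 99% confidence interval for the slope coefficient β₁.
The 99% CI for β₁ is (1.1910, 2.3450)

Confidence interval for the slope:

The 99% CI for β₁ is: β̂₁ ± t*(α/2, n-2) × SE(β̂₁)

Step 1: Find critical t-value
- Confidence level = 0.99
- Degrees of freedom = n - 2 = 26 - 2 = 24
- t*(α/2, 24) = 2.7969

Step 2: Calculate margin of error
Margin = 2.7969 × 0.2063 = 0.5770

Step 3: Construct interval
CI = 1.7680 ± 0.5770
CI = (1.1910, 2.3450)

Interpretation: each one-unit increase in x is associated with a change in mean y of between 1.1910 and 2.3450, with 99% confidence.
The interval does not include 0, suggesting a significant linear relationship.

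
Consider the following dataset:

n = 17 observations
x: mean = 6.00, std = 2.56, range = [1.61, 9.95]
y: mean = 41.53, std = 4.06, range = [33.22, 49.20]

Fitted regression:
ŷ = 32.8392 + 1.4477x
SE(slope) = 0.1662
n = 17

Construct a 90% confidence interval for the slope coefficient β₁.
The 90% CI for β₁ is (1.1563, 1.7391)

Confidence interval for the slope:

The 90% CI for β₁ is: β̂₁ ± t*(α/2, n-2) × SE(β̂₁)

Step 1: Find critical t-value
- Confidence level = 0.9
- Degrees of freedom = n - 2 = 17 - 2 = 15
- t*(α/2, 15) = 1.7531

Step 2: Calculate margin of error
Margin = 1.7531 × 0.1662 = 0.2914

Step 3: Construct interval
CI = 1.4477 ± 0.2914
CI = (1.1563, 1.7391)

Interpretation: intervals built this way capture the true β₁ in 90% of repeated samples; here the plausible range for the per-unit effect of x on y is 1.1563 to 1.7391.
Since 0 is outside the interval, a two-sided test at α = 0.10 would reject H₀: β₁ = 0.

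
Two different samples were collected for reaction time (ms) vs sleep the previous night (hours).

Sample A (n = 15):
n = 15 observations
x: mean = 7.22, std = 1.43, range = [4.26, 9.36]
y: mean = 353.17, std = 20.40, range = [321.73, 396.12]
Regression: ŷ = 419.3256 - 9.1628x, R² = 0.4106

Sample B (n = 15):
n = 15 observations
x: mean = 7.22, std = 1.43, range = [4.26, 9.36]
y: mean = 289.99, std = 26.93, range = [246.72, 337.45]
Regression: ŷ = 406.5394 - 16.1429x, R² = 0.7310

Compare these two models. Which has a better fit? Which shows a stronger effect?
Model B has the better fit (R² = 0.7310 vs 0.4106). Model B shows the stronger effect (|β₁| = 16.1429 vs 9.1628).

Model Comparison:

Which explains more variance? (R²)
- Model A: R² = 0.4106 → 41.06% of variance in reaction time explained
- Model B: R² = 0.7310 → 73.10% of variance in reaction time explained
- 0.7310 > 0.4106 → Model B has the better fit

Which has the larger per-hour effect? (|β₁|)
- Model A: β₁ = -9.1628 → predicted reaction time falls 9.1628 ms per additional hour of sleep
- Model B: β₁ = -16.1429 → predicted reaction time falls 16.1429 ms per additional hour of sleep
- |-9.1628| < |-16.1429| → Model B shows the stronger marginal effect

Note: A better fit (higher R²) doesn't necessarily mean a more important relationship.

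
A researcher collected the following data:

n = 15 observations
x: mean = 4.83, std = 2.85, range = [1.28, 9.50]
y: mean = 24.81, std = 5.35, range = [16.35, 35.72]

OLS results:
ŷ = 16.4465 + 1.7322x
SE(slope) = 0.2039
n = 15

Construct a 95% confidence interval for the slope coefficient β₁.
The 95% CI for β₁ is (1.2917, 2.1727)

Confidence interval for the slope:

The 95% CI for β₁ is: β̂₁ ± t*(α/2, n-2) × SE(β̂₁)

Step 1: Find critical t-value
- Confidence level = 0.95
- Degrees of freedom = n - 2 = 15 - 2 = 13
- t*(α/2, 13) = 2.1604

Step 2: Calculate margin of error
Margin = 2.1604 × 0.2039 = 0.4405

Step 3: Construct interval
CI = 1.7322 ± 0.4405
CI = (1.2917, 2.1727)

Interpretation: each one-unit increase in x is associated with a change in mean y of between 1.2917 and 2.1727, with 95% confidence.
The interval does not include 0, suggesting a significant linear relationship.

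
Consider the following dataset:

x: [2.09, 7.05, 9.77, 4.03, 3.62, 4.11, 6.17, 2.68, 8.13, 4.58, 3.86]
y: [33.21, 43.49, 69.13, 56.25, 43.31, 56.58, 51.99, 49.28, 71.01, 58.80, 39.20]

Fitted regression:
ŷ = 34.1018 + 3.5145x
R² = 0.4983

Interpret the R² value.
The model explains 49.83% of the variance in y (R² = 0.4983), leaving 50.17% unexplained; the fit is moderate.

R² (coefficient of determination) measures the proportion of variance in y explained by the regression model.

Here R² = 0.4983:
- Explained: 49.83% of the variation in y
- Unexplained (residual): 100% − 49.83% = 50.17%
- Rule of thumb (below 0.3 weak; 0.3 to below 0.7 moderate; 0.7 and above strong) → moderate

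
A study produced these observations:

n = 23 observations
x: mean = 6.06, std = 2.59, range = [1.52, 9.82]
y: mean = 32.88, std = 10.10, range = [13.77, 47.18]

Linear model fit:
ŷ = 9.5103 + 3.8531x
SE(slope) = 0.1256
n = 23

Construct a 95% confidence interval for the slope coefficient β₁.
The 95% CI for β₁ is (3.5919, 4.1143)

Confidence interval for the slope:

The 95% CI for β₁ is: β̂₁ ± t*(α/2, n-2) × SE(β̂₁)

Step 1: Find critical t-value
- Confidence level = 0.95
- Degrees of freedom = n - 2 = 23 - 2 = 21
- t*(α/2, 21) = 2.0796

Step 2: Calculate margin of error
Margin = 2.0796 × 0.1256 = 0.2612

Step 3: Construct interval
CI = 3.8531 ± 0.2612
CI = (3.5919, 4.1143)

Interpretation: each one-unit increase in x is associated with a change in mean y of between 3.5919 and 4.1143, with 95% confidence.
Since 0 is outside the interval, a two-sided test at α = 0.05 would reject H₀: β₁ = 0.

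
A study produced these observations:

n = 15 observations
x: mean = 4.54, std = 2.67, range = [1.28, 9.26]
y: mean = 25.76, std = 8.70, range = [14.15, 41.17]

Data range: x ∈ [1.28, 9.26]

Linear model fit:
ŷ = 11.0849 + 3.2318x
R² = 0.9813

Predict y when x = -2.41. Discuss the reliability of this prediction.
ŷ = 3.2963 (extrapolation — x = -2.41 lies outside [1.28, 9.26], so reliability is low).

Prediction calculation:
ŷ = 11.0849 + 3.2318 × (-2.41)
ŷ = 3.2963

Reliability:
- Data range: x ∈ [1.28, 9.26]
- Prediction point: x = -2.41 is 3.69 units below the observed range → this is EXTRAPOLATION, not interpolation

Why that matters here:
- Real relationships often flatten, saturate, or turn nonlinear at extremes
- R² describes fit only over the sampled x values; it says nothing about behaviour beyond them

The R² = 0.9813 only validates the fit within [1.28, 9.26]; treat ŷ = 3.2963 with caution.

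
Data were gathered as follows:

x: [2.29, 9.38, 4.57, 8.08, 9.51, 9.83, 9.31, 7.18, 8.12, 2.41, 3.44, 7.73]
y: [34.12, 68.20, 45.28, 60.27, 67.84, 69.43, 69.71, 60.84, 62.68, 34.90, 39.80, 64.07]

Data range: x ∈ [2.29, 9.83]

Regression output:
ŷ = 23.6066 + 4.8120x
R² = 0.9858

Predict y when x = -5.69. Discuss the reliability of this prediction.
ŷ = -3.7737, but this is extrapolation (below the data range [2.29, 9.83]) and may be unreliable.

Prediction calculation:
ŷ = 23.6066 + 4.8120 × (-5.69)
ŷ = -3.7737

Reliability:
- Data range: x ∈ [2.29, 9.83]
- Prediction point: x = -5.69 is 7.98 units below the observed range → this is EXTRAPOLATION, not interpolation

Why that matters here:
- The standard error of prediction grows with (x − x̄)², and x = -5.69 is far from x̄ = 6.82
- The linear relationship may not hold outside the observed range

Report the number if required, but flag clearly that it is an extrapolation.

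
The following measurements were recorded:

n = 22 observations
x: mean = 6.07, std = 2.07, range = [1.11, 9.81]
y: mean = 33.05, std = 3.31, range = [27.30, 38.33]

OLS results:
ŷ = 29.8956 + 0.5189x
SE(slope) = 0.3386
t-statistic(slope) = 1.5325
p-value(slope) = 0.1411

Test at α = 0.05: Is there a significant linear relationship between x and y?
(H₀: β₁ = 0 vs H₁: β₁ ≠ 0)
Fail to reject H₀: p-value = 0.1411 ≥ α = 0.05. The linear relationship is not significant at the 5% level.

Hypothesis test for the slope coefficient:

H₀: β₁ = 0 (no linear relationship)
H₁: β₁ ≠ 0 (linear relationship exists)

Test statistic: t = β̂₁ / SE(β̂₁) = 0.5189 / 0.3386 = 1.5325

The p-value (0.1411) is the probability, under H₀, of a t-statistic at least as extreme as |t| = 1.5325 (two-sided, df = n − 2 = 20).

Decision rule: reject H₀ if p-value < α.
p-value = 0.1411 ≥ α = 0.05 → fail to reject H₀.

Conclusion: the linear association between x and y is not significant at the 5% level.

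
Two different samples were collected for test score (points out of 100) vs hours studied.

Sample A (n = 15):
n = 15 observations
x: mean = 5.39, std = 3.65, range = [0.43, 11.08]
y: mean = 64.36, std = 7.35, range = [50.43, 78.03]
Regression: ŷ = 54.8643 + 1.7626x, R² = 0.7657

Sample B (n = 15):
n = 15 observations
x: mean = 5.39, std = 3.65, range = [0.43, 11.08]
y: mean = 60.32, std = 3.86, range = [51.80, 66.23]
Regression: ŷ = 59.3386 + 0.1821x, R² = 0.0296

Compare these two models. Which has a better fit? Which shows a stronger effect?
Model A has the better fit (R² = 0.7657 vs 0.0296). Model A shows the stronger effect (|β₁| = 1.7626 vs 0.1821).

Model Comparison:

Which explains more variance? (R²)
- Model A: R² = 0.7657 → 76.57% of variance in test score explained
- Model B: R² = 0.0296 → 2.96% of variance in test score explained
- 0.7657 > 0.0296 → Model A has the better fit

Which has the larger per-hour effect? (|β₁|)
- Model A: β₁ = 1.7626 → predicted test score rises 1.7626 points per additional hour of study time
- Model B: β₁ = 0.1821 → predicted test score rises 0.1821 points per additional hour of study time
- |1.7626| > |0.1821| → Model A shows the stronger marginal effect

Notes:
- The two samples could reflect different populations, time periods, or measurement quality.
- A steeper slope doesn't make a better model if the scatter around the line is large.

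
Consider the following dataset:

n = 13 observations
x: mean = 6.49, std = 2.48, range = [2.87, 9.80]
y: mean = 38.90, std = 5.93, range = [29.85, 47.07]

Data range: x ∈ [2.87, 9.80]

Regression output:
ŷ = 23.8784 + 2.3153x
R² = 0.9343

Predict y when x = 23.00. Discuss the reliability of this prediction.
The equation gives ŷ = 77.1303; however x = 23.00 is 13.20 units above the observed range, so this extrapolated value should not be trusted.

Prediction calculation:
ŷ = 23.8784 + 2.3153 × 23.00
ŷ = 77.1303

Reliability:
- Data range: x ∈ [2.87, 9.80]
- Prediction point: x = 23.00 is 13.20 units above the observed range → this is EXTRAPOLATION, not interpolation

Why that matters here:
- R² describes fit only over the sampled x values; it says nothing about behaviour beyond them
- The linear relationship may not hold outside the observed range
- The standard error of prediction grows with (x − x̄)², and x = 23.00 is far from x̄ = 6.49

The R² = 0.9343 only validates the fit within [2.87, 9.80]; treat ŷ = 77.1303 with caution.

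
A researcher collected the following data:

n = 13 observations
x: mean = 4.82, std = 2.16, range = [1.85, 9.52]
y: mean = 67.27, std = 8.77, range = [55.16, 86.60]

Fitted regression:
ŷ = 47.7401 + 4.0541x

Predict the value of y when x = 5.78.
ŷ = 71.1728

To predict y for x = 5.78, substitute into the regression equation:

ŷ = 47.7401 + 4.0541 × 5.78
ŷ = 47.7401 + 23.4327
ŷ = 71.1728

This is the fitted mean response at that x — an individual observation would come with a wider prediction interval.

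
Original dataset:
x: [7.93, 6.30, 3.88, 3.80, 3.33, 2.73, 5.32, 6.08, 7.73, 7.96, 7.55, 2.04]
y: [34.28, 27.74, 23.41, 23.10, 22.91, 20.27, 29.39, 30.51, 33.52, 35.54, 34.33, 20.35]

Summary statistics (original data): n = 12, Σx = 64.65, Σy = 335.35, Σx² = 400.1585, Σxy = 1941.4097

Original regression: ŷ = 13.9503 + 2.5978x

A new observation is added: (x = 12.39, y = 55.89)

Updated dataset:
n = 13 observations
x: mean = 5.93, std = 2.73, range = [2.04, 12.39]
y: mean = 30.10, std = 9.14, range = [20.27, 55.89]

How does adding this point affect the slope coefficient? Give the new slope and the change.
New slope β₁ = 3.2469 versus 2.5978 before: a change of +0.6491 (+25.0%).

The new point has HIGH LEVERAGE: x = 12.39 is far from the original mean x̄ = 64.65/12 ≈ 5.39 (original range [2.04, 7.96]).

Step 1: Update the sums with the new point (n goes from 12 to 13)
Σx  = 64.65 + 12.39 = 77.04
Σy  = 335.35 + 55.89 = 391.24
Σx² = 400.1585 + 12.39² = 400.1585 + 153.5121 = 553.6706
Σxy = 1941.4097 + 12.39×55.89 = 1941.4097 + 692.4771 = 2633.8868

Step 2: Recompute the slope with b₁ = (nΣxy − ΣxΣy) / (nΣx² − (Σx)²)
Numerator   = 13×2633.8868 − 77.04×391.24 = 34240.5284 − 30141.1296 = 4099.3988
Denominator = 13×553.6706 − 77.04² = 7197.7178 − 5935.1616 = 1262.5562
b₁(new) = 4099.3988 / 1262.5562 = 3.2469

(Same formula on the original sums: (12×1941.4097 − 64.65×335.35) / (12×400.1585 − 64.65²) = 1616.5389 / 622.2795 = 2.5978, matching the given fit.)

Step 3: Change in slope
Δβ₁ = 3.2469 − 2.5978 = +0.6491
Relative change = +0.6491 / 2.5978 × 100% = +25.0%
→ the slope increases when the point is added.

A high-leverage point only changes the slope if it is off the original line; here y = 55.89 is above the original trend, so the slope increases.
In practice: investigate whether it comes from the same population as the rest of the sample.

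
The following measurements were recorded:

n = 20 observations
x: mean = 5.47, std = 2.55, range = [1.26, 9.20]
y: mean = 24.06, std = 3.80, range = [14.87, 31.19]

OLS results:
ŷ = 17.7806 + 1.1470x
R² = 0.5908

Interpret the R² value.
The model explains 59.08% of the variance in y (R² = 0.5908), leaving 40.92% unexplained; the fit is moderate.

R² (coefficient of determination) measures the proportion of variance in y explained by the regression model.

Here R² = 0.5908:
- Explained: 59.08% of the variation in y
- Unexplained (residual): 100% − 59.08% = 40.92%
- Rule of thumb (below 0.3 weak; 0.3 to below 0.7 moderate; 0.7 and above strong) → moderate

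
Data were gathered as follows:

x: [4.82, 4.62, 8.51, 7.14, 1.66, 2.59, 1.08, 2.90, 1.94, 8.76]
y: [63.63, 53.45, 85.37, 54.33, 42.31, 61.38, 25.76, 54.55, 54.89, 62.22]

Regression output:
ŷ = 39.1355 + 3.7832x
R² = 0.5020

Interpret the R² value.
R² = 0.5020 means 50.20% of the variation in y is explained by the linear relationship with x. This indicates a moderate fit.

R² = 1 − SS_res/SS_tot compares the residual scatter to the total scatter of y about its mean.

Here R² = 0.5020:
- Explained: 50.20% of the variation in y
- Unexplained (residual): 100% − 50.20% = 49.80%
- Rule of thumb (below 0.3 weak; 0.3 to below 0.7 moderate; 0.7 and above strong) → moderate

Equivalently, for simple linear regression R² = r², so |r| = √0.5020 ≈ 0.7085.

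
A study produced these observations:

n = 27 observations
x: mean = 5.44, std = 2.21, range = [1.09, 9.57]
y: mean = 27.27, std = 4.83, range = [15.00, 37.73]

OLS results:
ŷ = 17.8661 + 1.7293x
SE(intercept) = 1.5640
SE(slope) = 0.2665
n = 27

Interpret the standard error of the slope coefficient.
SE(slope) = 0.2665 measures the uncertainty in the estimated slope. The coefficient is estimated precisely (SE/|β̂₁| = 15.4%).

SE(β̂₁) = s / √Sxx, where s is the residual standard deviation and Sxx = Σ(x − x̄)². It is the yardstick for how far β̂₁ = 1.7293 could plausibly be from the true slope.

Relative precision:
- SE / |β̂₁| = 0.2665 / 1.7293 = 15.4%
- Rule of thumb (under 20%: precise; 20% to under 50%: moderately precise; 50% or more: imprecise) → precise

Rough 95% range (±2 SE): 1.7293 ± 0.5330 → (1.1963, 2.2623).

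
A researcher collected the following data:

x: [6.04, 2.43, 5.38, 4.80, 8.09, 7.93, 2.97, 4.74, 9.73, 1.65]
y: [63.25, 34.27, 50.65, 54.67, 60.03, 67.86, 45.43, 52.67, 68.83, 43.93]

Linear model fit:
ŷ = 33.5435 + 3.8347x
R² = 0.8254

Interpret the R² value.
R² = 0.8254 means 82.54% of the variation in y is explained by the linear relationship with x. This indicates a strong fit.

R² (coefficient of determination) measures the proportion of variance in y explained by the regression model.

Here R² = 0.8254:
- Explained: 82.54% of the variation in y
- Unexplained (residual): 100% − 82.54% = 17.46%
- Rule of thumb (below 0.3 weak; 0.3 to below 0.7 moderate; 0.7 and above strong) → strong

Note: R² never decreases when predictors are added, so it should not be used alone to compare models of different size.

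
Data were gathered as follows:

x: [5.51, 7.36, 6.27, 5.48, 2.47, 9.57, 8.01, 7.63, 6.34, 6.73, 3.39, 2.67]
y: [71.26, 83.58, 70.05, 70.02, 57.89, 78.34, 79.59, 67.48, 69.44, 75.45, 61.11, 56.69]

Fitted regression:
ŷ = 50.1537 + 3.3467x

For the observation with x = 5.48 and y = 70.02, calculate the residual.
Residual = 1.5264

The residual is the difference between the actual value and the predicted value:

Residual = y - ŷ

Step 1: Calculate predicted value
ŷ = 50.1537 + 3.3467 × 5.48
ŷ = 68.4936

Step 2: Calculate residual
Residual = 70.02 - 68.4936
Residual = 1.5264

The residual is positive, so the observed y = 70.02 sits above the regression line (the line underestimates it by 1.5264).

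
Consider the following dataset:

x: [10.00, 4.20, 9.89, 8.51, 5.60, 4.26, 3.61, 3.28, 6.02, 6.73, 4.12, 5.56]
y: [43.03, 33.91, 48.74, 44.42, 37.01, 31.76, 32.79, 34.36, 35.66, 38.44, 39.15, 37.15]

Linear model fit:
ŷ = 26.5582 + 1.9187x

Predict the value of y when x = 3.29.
ŷ = 32.8707

To predict y for x = 3.29, substitute into the regression equation:

ŷ = 26.5582 + 1.9187 × 3.29
ŷ = 26.5582 + 6.3125
ŷ = 32.8707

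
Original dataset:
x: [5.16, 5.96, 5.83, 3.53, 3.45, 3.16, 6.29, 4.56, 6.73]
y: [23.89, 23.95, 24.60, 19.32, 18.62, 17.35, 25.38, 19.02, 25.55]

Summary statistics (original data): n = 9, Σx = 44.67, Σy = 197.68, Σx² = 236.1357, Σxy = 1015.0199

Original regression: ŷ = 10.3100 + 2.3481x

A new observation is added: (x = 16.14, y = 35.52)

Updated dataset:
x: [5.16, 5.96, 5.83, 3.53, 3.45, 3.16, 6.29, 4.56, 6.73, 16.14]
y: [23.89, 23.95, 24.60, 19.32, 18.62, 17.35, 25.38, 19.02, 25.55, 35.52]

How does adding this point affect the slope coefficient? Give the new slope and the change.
The slope changes from 2.3481 to 1.3419 (change of -1.0062, or -42.9%).

The new point has HIGH LEVERAGE: x = 16.14 is far from the original mean x̄ = 44.67/9 ≈ 4.96 (original range [3.16, 6.73]).

Step 1: Update the sums with the new point (n goes from 9 to 10)
Σx  = 44.67 + 16.14 = 60.81
Σy  = 197.68 + 35.52 = 233.20
Σx² = 236.1357 + 16.14² = 236.1357 + 260.4996 = 496.6353
Σxy = 1015.0199 + 16.14×35.52 = 1015.0199 + 573.2928 = 1588.3127

Step 2: Recompute the slope with b₁ = (nΣxy − ΣxΣy) / (nΣx² − (Σx)²)
Numerator   = 10×1588.3127 − 60.81×233.20 = 15883.1270 − 14180.8920 = 1702.2350
Denominator = 10×496.6353 − 60.81² = 4966.3530 − 3697.8561 = 1268.4969
b₁(new) = 1702.2350 / 1268.4969 = 1.3419

(Same formula on the original sums: (9×1015.0199 − 44.67×197.68) / (9×236.1357 − 44.67²) = 304.8135 / 129.8124 = 2.3481, matching the given fit.)

Step 3: Change in slope
Δβ₁ = 1.3419 − 2.3481 = -1.0062
Relative change = -1.0062 / 2.3481 × 100% = -42.9%
→ the slope decreases when the point is added.

Because the point sits below the extension of the original line at a high-leverage x, it tilts the fit down.
In practice: investigate whether it comes from the same population as the rest of the sample; refit with and without it and report both if conclusions differ.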